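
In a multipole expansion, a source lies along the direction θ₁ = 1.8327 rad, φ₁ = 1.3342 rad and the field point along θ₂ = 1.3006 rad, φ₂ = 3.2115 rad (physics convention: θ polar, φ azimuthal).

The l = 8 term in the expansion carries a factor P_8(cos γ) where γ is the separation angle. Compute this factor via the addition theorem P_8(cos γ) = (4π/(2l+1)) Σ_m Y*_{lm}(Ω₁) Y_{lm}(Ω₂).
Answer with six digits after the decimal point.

-0.281155

Summing Y*_{l m}(θ₁,φ₁)·Y_{l m}(θ₂,φ₂) over m ∈ [−8, 8]; prefactor 4π/(2·8+1) = 0.739198:
  m=-8: -0.123570-0.370434i × +0.325077-0.203471i = -0.115543-0.095277i  (running Σ = -0.115543-0.095277i)
  m=-7: +0.417187-0.035705i × -0.375012+0.199715i = -0.149319+0.096708i  (running Σ = -0.264862+0.001432i)
  m=-6: -0.000257+0.001690i × +0.018921-0.008437i = +0.000009+0.000034i  (running Σ = -0.264852+0.001466i)
  m=-5: +0.326811+0.133503i × +0.327390-0.119335i = +0.122926+0.004708i  (running Σ = -0.141926+0.006173i)
  m=-4: -0.077619+0.107716i × -0.146536+0.042078i = +0.006841-0.019050i  (running Σ = -0.135084-0.012877i)
  m=-3: +0.190220+0.221401i × -0.274636+0.058457i = -0.065184-0.049685i  (running Σ = -0.200268-0.062562i)
  m=-2: -0.164118+0.084027i × +0.200821-0.028262i = -0.030584+0.021513i  (running Σ = -0.230852-0.041050i)
  m=-1: +0.060896+0.252564i × +0.245194-0.017169i = +0.019268+0.060882i  (running Σ = -0.211584+0.019832i)
  m=0: -0.198214-0.000000i × -0.216010+0.000000i = +0.042816+0.000000i  (running Σ = -0.168768+0.019832i)
  m=1: -0.060896+0.252564i × -0.245194-0.017169i = +0.019268-0.060882i  (running Σ = -0.149500-0.041050i)
  m=2: -0.164118-0.084027i × +0.200821+0.028262i = -0.030584-0.021513i  (running Σ = -0.180084-0.062562i)
  m=3: -0.190220+0.221401i × +0.274636+0.058457i = -0.065184+0.049685i  (running Σ = -0.245267-0.012877i)
  m=4: -0.077619-0.107716i × -0.146536-0.042078i = +0.006841+0.019050i  (running Σ = -0.238426+0.006173i)
  m=5: -0.326811+0.133503i × -0.327390-0.119335i = +0.122926-0.004708i  (running Σ = -0.115499+0.001466i)
  m=6: -0.000257-0.001690i × +0.018921+0.008437i = +0.000009-0.000034i  (running Σ = -0.115490+0.001432i)
  m=7: -0.417187-0.035705i × +0.375012+0.199715i = -0.149319-0.096708i  (running Σ = -0.264809-0.095277i)
  m=8: -0.123570+0.370434i × +0.325077+0.203471i = -0.115543+0.095277i  (running Σ = -0.380352+0.000000i)
Total Σ_m = -0.380352+0.000000i. Multiply by 0.739198: -0.281155+0.000000i. P_8(cos γ) = -0.281155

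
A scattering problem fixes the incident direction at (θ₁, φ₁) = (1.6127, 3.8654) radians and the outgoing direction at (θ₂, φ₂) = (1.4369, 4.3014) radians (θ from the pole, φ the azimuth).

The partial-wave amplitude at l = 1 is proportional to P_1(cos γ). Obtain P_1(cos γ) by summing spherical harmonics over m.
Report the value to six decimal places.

Expand P_1 via completeness: Σ_{m} conj(Y_{1,m}) at Ω₁ times Y_{1,m} at Ω₂ —
  m=-1: Y*=-0.25865 - 0.22860j  Y=-0.13680 + 0.31389j  product 0.10714 - 0.04992j
  m=+0: Y*=-0.02047 + 0.00000j  Y=0.06523 + 0.00000j  product -0.00134 + 0.00000j
  m=+1: Y*=0.25865 - 0.22860j  Y=0.13680 + 0.31389j  product 0.10714 + 0.04992j
Σ over m = 0.21294 + 0.00000j; ×(4π/3) → 0.89195 + 0.00000j. Real part: 0.891954

0.891954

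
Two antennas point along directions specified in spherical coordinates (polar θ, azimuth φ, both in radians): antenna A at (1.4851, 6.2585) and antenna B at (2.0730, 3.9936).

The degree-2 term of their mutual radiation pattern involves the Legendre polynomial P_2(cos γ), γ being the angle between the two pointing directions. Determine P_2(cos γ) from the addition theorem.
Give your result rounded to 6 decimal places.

Term-by-term m-sum for l=2 (normalisation 4π/5 = 2.513274):
  m=-2: +0.382977-0.018923i × -0.039419-0.294143i = -0.020663-0.111904i  (running Σ = -0.020663-0.111904i)
  m=-1: +0.065861-0.001626i × +0.214633-0.245315i = +0.013737-0.016506i  (running Σ = -0.006926-0.128410i)
  m=0: -0.308460-0.000000i × -0.096157+0.000000i = +0.029661+0.000000i  (running Σ = +0.022735-0.128410i)
  m=1: -0.065861-0.001626i × -0.214633-0.245315i = +0.013737+0.016506i  (running Σ = +0.036472-0.111904i)
  m=2: +0.382977+0.018923i × -0.039419+0.294143i = -0.020663+0.111904i  (running Σ = +0.015810+0.000000i)
Σ over m = +0.015810+0.000000i; ×(4π/5) → +0.039734+0.000000i. Real part: 0.039734

0.039734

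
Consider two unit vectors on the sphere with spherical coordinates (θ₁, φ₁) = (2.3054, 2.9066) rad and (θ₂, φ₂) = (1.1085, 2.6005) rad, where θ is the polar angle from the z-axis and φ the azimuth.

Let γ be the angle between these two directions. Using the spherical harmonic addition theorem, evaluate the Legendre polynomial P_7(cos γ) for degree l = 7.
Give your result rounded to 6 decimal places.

Term-by-term m-sum for l=7 (normalisation 4π/15 = 0.837758):
  m=-7: Y*=(0.004591, 0.061806)  Y=(0.183707, 0.138515)  product (-0.007718, 0.011990)
  m=-6: Y*=(-0.033544, 0.206754)  Y=(-0.426617, -0.044944)  product (0.023603, -0.086697)
  m=-5: Y*=(-0.154139, 0.368850)  Y=(0.302957, -0.141196)  product (0.005383, 0.133510)
  m=-4: Y*=(-0.249961, 0.342235)  Y=(0.048642, -0.072089)  product (0.012513, 0.034666)
  m=-3: Y*=(-0.076214, 0.064846)  Y=(-0.018601, 0.354112)  product (-0.021545, -0.028195)
  m=-2: Y*=(0.286074, -0.145311)  Y=(-0.032086, -0.060357)  product (-0.017950, -0.012604)
  m=-1: Y*=(0.247065, -0.059151)  Y=(-0.276578, -0.166200)  product (-0.078164, -0.024702)
  m=+0: Y*=(-0.253755, -0.000000)  Y=(0.110097, 0.000000)  product (-0.027938, -0.000000)
  m=+1: Y*=(-0.247065, -0.059151)  Y=(0.276578, -0.166200)  product (-0.078164, 0.024702)
  m=+2: Y*=(0.286074, 0.145311)  Y=(-0.032086, 0.060357)  product (-0.017950, 0.012604)
  m=+3: Y*=(0.076214, 0.064846)  Y=(0.018601, 0.354112)  product (-0.021545, 0.028195)
  m=+4: Y*=(-0.249961, -0.342235)  Y=(0.048642, 0.072089)  product (0.012513, -0.034666)
  m=+5: Y*=(0.154139, 0.368850)  Y=(-0.302957, -0.141196)  product (0.005383, -0.133510)
  m=+6: Y*=(-0.033544, -0.206754)  Y=(-0.426617, 0.044944)  product (0.023603, 0.086697)
  m=+7: Y*=(-0.004591, 0.061806)  Y=(-0.183707, 0.138515)  product (-0.007718, -0.011990)
Σ over m = (-0.195692, 0.000000); ×(4π/15) → (-0.163942, 0.000000). Real part: -0.163942

-0.163942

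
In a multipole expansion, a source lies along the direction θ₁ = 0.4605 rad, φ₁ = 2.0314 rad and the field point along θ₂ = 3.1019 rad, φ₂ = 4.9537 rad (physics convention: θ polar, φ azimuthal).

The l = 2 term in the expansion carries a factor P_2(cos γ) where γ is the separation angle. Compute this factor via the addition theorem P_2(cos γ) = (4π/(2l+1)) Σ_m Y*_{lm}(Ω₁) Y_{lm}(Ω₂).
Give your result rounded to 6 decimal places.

0.748539

Summing Y*_{l m}(θ₁,φ₁)·Y_{l m}(θ₂,φ₂) over m ∈ [−2, 2]; prefactor 4π/(2·2+1) = 2.513274:
  m=-2: -0.046141-0.060748i × -0.000539+0.000282i = +0.000042+0.000020i  (running Σ = +0.000042+0.000020i)
  m=-1: -0.136704+0.275502i × -0.007320-0.029745i = +0.009195+0.002049i  (running Σ = +0.009237+0.002069i)
  m=0: +0.443925-0.000000i × +0.629293+0.000000i = +0.279359+0.000000i  (running Σ = +0.288597+0.002069i)
  m=1: +0.136704+0.275502i × +0.007320-0.029745i = +0.009195-0.002049i  (running Σ = +0.297792+0.000020i)
  m=2: -0.046141+0.060748i × -0.000539-0.000282i = +0.000042-0.000020i  (running Σ = +0.297834+0.000000i)
Σ over m = +0.297834+0.000000i; ×(4π/5) → +0.748539+0.000000i. Real part: 0.748539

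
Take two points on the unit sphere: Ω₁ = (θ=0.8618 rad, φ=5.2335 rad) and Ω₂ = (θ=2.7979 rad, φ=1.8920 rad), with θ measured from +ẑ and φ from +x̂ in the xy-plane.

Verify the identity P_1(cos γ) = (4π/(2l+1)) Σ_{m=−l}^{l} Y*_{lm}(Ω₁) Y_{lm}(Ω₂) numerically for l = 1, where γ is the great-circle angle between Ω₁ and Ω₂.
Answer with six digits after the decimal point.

Summing Y*_{l m}(θ₁,φ₁)·Y_{l m}(θ₂,φ₂) over m ∈ [−1, 1]; prefactor 4π/(2·1+1) = 4.188790:
  term(m=-1) = -0.029921-0.006062i   from Y*(Ω₁)=+0.130552-0.227428i, Y(Ω₂)=-0.036755-0.110466i
  term(m=+0) = -0.146342+0.000000i   from Y*(Ω₁)=+0.318116-0.000000i, Y(Ω₂)=-0.460027+0.000000i
  term(m=+1) = -0.029921+0.006062i   from Y*(Ω₁)=-0.130552-0.227428i, Y(Ω₂)=+0.036755-0.110466i
Σ over m = -0.206185+0.000000i; ×(4π/3) → -0.863665+0.000000i. Real part: -0.863665

-0.863665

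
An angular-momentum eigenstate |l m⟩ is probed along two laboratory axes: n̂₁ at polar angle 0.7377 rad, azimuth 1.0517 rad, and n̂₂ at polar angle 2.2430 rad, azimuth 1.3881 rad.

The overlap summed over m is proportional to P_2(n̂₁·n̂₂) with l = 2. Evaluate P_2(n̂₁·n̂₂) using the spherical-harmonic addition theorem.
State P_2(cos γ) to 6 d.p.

-0.498061

Expand P_2 via completeness: Σ_{m} conj(Y_{2,m}) at Ω₁ times Y_{2,m} at Ω₂ —
  [-2]  conj(Y_{2,-2})(Ω₁) = -0.088729+0.150537i ; Y_{2,-2}(Ω₂) = -0.220877-0.084501i ; Δ = +0.032319-0.025752i
  [-1]  conj(Y_{2,-1})(Ω₁) = +0.190758+0.333865i ; Y_{2,-1}(Ω₂) = -0.068388+0.370153i ; Δ = -0.136627+0.047777i
  [+0]  conj(Y_{2,0})(Ω₁) = +0.202758-0.000000i ; Y_{2,0}(Ω₂) = +0.051507+0.000000i ; Δ = +0.010443+0.000000i
  [+1]  conj(Y_{2,1})(Ω₁) = -0.190758+0.333865i ; Y_{2,1}(Ω₂) = +0.068388+0.370153i ; Δ = -0.136627-0.047777i
  [+2]  conj(Y_{2,2})(Ω₁) = -0.088729-0.150537i ; Y_{2,2}(Ω₂) = -0.220877+0.084501i ; Δ = +0.032319+0.025752i
Total Σ_m = -0.198172+0.000000i. Multiply by 2.513274: -0.498061+0.000000i. P_2(cos γ) = -0.498061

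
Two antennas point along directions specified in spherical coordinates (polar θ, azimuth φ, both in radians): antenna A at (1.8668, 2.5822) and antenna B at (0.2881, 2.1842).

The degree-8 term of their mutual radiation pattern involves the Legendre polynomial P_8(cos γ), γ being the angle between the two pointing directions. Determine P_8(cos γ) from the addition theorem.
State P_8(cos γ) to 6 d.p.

0.265114

Addition theorem: P_8(cos γ) = (4π/17) Σ_m Y*_{lm}(Ω₁) Y_{lm}(Ω₂), m = −8…8:
  m=-8: Y*=-0.08488 + 0.35103j  Y=0.00000 + 0.00002j  product -0.00001 - 0.00000j
  m=-7: Y*=-0.31500 + 0.30799j  Y=-0.00027 - 0.00012j  product 0.00012 - 0.00005j
  m=-6: Y*=-0.07783 + 0.01698j  Y=0.00217 - 0.00130j  product -0.00015 + 0.00014j
  m=-5: Y*=0.30810 + 0.11059j  Y=-0.00116 + 0.01553j  product -0.00208 + 0.00466j
  m=-4: Y*=0.12989 + 0.16505j  Y=-0.05455 - 0.04484j  product 0.00031 - 0.01483j
  m=-3: Y*=-0.02557 - 0.23722j  Y=0.22324 - 0.06164j  product -0.02033 - 0.05138j
  m=-2: Y*=0.11094 - 0.22848j  Y=-0.17195 + 0.47999j  product 0.09059 + 0.09254j
  m=-1: Y*=-0.16497 + 0.10329j  Y=-0.34405 - 0.48871j  product 0.10724 + 0.04509j
  m=+0: Y*=-0.26443 + 0.00000j  Y=-0.02736 + 0.00000j  product 0.00724 + 0.00000j
  m=+1: Y*=0.16497 + 0.10329j  Y=0.34405 - 0.48871j  product 0.10724 - 0.04509j
  m=+2: Y*=0.11094 + 0.22848j  Y=-0.17195 - 0.47999j  product 0.09059 - 0.09254j
  m=+3: Y*=0.02557 - 0.23722j  Y=-0.22324 - 0.06164j  product -0.02033 + 0.05138j
  m=+4: Y*=0.12989 - 0.16505j  Y=-0.05455 + 0.04484j  product 0.00031 + 0.01483j
  m=+5: Y*=-0.30810 + 0.11059j  Y=0.00116 + 0.01553j  product -0.00208 - 0.00466j
  m=+6: Y*=-0.07783 - 0.01698j  Y=0.00217 + 0.00130j  product -0.00015 - 0.00014j
  m=+7: Y*=0.31500 + 0.30799j  Y=0.00027 - 0.00012j  product 0.00012 + 0.00005j
  m=+8: Y*=-0.08488 - 0.35103j  Y=0.00000 - 0.00002j  product -0.00001 + 0.00000j
Total Σ_m = 0.35865 + 0.00000j. Multiply by 0.739198: 0.26511 + 0.00000j. P_8(cos γ) = 0.265114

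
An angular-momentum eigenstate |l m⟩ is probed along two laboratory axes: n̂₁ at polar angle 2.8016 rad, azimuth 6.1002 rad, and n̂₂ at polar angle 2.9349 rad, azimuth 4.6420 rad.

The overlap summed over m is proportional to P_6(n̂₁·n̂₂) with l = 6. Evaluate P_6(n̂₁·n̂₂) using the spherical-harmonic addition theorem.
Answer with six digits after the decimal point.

-0.019468

Term-by-term m-sum for l=6 (normalisation 4π/13 = 0.966644):
  m=-6: +0.000303-0.000592i × -0.000033-0.000015i = -0.000000+0.000000i  (running Σ = -0.000000+0.000000i)
  m=-5: -0.003968+0.005157i × +0.000206-0.000560i = +0.000002+0.000003i  (running Σ = +0.000002+0.000003i)
  m=-4: +0.028808-0.025882i × +0.005798+0.001677i = +0.000210-0.000102i  (running Σ = +0.000212-0.000098i)
  m=-3: -0.131660+0.080532i × -0.008705+0.040608i = -0.002124-0.006047i  (running Σ = -0.001912-0.006146i)
  m=-2: +0.374409-0.143486i × -0.190644-0.027017i = -0.075255+0.017239i  (running Σ = -0.077167+0.011093i)
  m=-1: -0.560965+0.103810i × +0.038075-0.540022i = +0.034701+0.306886i  (running Σ = -0.042466+0.317980i)
  m=0: +0.106419-0.000000i × +0.608841+0.000000i = +0.064792+0.000000i  (running Σ = +0.022327+0.317980i)
  m=1: +0.560965+0.103810i × -0.038075-0.540022i = +0.034701-0.306886i  (running Σ = +0.057028+0.011093i)
  m=2: +0.374409+0.143486i × -0.190644+0.027017i = -0.075255-0.017239i  (running Σ = -0.018228-0.006146i)
  m=3: +0.131660+0.080532i × +0.008705+0.040608i = -0.002124+0.006047i  (running Σ = -0.020352-0.000098i)
  m=4: +0.028808+0.025882i × +0.005798-0.001677i = +0.000210+0.000102i  (running Σ = -0.020141+0.000003i)
  m=5: +0.003968+0.005157i × -0.000206-0.000560i = +0.000002-0.000003i  (running Σ = -0.020139+0.000000i)
  m=6: +0.000303+0.000592i × -0.000033+0.000015i = -0.000000-0.000000i  (running Σ = -0.020139-0.000000i)
Σ over m = -0.020139-0.000000i; ×(4π/13) → -0.019468-0.000000i. Real part: -0.019468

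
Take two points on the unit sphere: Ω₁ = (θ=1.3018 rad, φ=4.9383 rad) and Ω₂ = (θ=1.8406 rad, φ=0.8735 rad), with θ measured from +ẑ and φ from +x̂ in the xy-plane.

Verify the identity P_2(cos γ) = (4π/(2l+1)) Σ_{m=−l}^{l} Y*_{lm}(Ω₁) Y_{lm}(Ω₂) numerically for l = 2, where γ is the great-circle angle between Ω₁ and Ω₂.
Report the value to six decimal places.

Summing Y*_{l m}(θ₁,φ₁)·Y_{l m}(θ₂,φ₂) over m ∈ [−2, 2]; prefactor 4π/(2·2+1) = 2.513274:
  [-2]  conj(Y_{2,-2})(Ω₁) = (-0.322968, -0.156738) ; Y_{2,-2}(Ω₂) = (-0.062901, -0.353275) ; Δ = (-0.035057, 0.123955)
  [-1]  conj(Y_{2,-1})(Ω₁) = (0.044336, -0.192903) ; Y_{2,-1}(Ω₂) = (-0.127445, 0.152141) ; Δ = (0.023698, 0.031330)
  [+0]  conj(Y_{2,0})(Ω₁) = (-0.248563, -0.000000) ; Y_{2,0}(Ω₂) = (-0.248171, 0.000000) ; Δ = (0.061686, 0.000000)
  [+1]  conj(Y_{2,1})(Ω₁) = (-0.044336, -0.192903) ; Y_{2,1}(Ω₂) = (0.127445, 0.152141) ; Δ = (0.023698, -0.031330)
  [+2]  conj(Y_{2,2})(Ω₁) = (-0.322968, 0.156738) ; Y_{2,2}(Ω₂) = (-0.062901, 0.353275) ; Δ = (-0.035057, -0.123955)
Total Σ_m = (0.038969, -0.000000). Multiply by 2.513274: (0.097940, -0.000000). P_2(cos γ) = 0.097940

0.097940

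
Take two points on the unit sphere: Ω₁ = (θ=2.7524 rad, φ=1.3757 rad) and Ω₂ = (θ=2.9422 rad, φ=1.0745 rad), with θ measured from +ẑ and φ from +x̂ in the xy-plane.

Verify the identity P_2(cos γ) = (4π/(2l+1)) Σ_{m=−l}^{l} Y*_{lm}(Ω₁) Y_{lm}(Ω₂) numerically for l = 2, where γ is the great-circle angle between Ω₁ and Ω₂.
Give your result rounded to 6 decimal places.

Addition theorem: P_2(cos γ) = (4π/5) Σ_m Y*_{lm}(Ω₁) Y_{lm}(Ω₂), m = −2…2:
  [-2]  conj(Y_{2,-2})(Ω₁) = -0.051434+0.021154i ; Y_{2,-2}(Ω₂) = -0.008282-0.012691i ; Δ = +0.000694+0.000478i
  [-1]  conj(Y_{2,-1})(Ω₁) = -0.052578-0.266070i ; Y_{2,-1}(Ω₂) = -0.071421+0.131894i ; Δ = +0.038848+0.012068i
  [+0]  conj(Y_{2,0})(Ω₁) = +0.494557-0.000000i ; Y_{2,0}(Ω₂) = +0.593662+0.000000i ; Δ = +0.293599+0.000000i
  [+1]  conj(Y_{2,1})(Ω₁) = +0.052578-0.266070i ; Y_{2,1}(Ω₂) = +0.071421+0.131894i ; Δ = +0.038848-0.012068i
  [+2]  conj(Y_{2,2})(Ω₁) = -0.051434-0.021154i ; Y_{2,2}(Ω₂) = -0.008282+0.012691i ; Δ = +0.000694-0.000478i
Σ over m = +0.372685+0.000000i; ×(4π/5) → +0.936659+0.000000i. Real part: 0.936659

0.936659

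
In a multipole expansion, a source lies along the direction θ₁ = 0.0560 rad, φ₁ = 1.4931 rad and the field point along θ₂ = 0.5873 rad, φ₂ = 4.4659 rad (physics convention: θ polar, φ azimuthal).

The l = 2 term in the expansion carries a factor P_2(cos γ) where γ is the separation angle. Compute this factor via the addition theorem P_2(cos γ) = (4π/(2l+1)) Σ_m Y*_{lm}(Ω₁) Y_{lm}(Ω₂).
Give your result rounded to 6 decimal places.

0.461348

Addition theorem: P_2(cos γ) = (4π/5) Σ_m Y*_{lm}(Ω₁) Y_{lm}(Ω₂), m = −2…2:
  term(m=-2) = +0.000135+0.000048i   from Y*(Ω₁)=-0.001196+0.000187i, Y(Ω₂)=-0.104481-0.056129i
  term(m=-1) = -0.015166-0.002584i   from Y*(Ω₁)=+0.003351+0.043042i, Y(Ω₂)=-0.086950+0.345581i
  term(m=+0) = +0.213625+0.000000i   from Y*(Ω₁)=+0.627819-0.000000i, Y(Ω₂)=+0.340266+0.000000i
  term(m=+1) = -0.015166+0.002584i   from Y*(Ω₁)=-0.003351+0.043042i, Y(Ω₂)=+0.086950+0.345581i
  term(m=+2) = +0.000135-0.000048i   from Y*(Ω₁)=-0.001196-0.000187i, Y(Ω₂)=-0.104481+0.056129i
Total Σ_m = +0.183564-0.000000i. Multiply by 2.513274: +0.461348-0.000000i. P_2(cos γ) = 0.461348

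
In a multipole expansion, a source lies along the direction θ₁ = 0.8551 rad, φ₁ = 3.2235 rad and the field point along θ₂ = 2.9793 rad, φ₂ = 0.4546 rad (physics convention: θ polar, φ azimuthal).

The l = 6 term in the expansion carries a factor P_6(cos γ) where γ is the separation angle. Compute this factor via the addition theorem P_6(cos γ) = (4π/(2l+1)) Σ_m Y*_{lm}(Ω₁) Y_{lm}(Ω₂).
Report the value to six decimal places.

-0.310915

Expand P_6 via completeness: Σ_{m} conj(Y_{6,m}) at Ω₁ times Y_{6,m} at Ω₂ —
  term(m=-6) = -0.00000 - 0.00000j   from Y*(Ω₁)=0.07866 + 0.04210j, Y(Ω₂)=-0.00001 - 0.00000j
  term(m=-5) = -0.00001 - 0.00005j   from Y*(Ω₁)=-0.24650 - 0.10700j, Y(Ω₂)=0.00012 + 0.00014j
  term(m=-4) = 0.00008 - 0.00102j   from Y*(Ω₁)=0.40926 + 0.13910j, Y(Ω₂)=-0.00058 - 0.00229j
  term(m=-3) = 0.00292 - 0.00600j   from Y*(Ω₁)=-0.30924 - 0.07755j, Y(Ω₂)=-0.00430 + 0.02047j
  term(m=-2) = -0.01083 + 0.01000j   from Y*(Ω₁)=-0.11581 - 0.01914j, Y(Ω₂)=0.07716 - 0.09909j
  term(m=-1) = -0.15904 + 0.06218j   from Y*(Ω₁)=0.36578 + 0.03003j, Y(Ω₂)=-0.41802 + 0.20430j
  term(m=+0) = 0.01213 + 0.00000j   from Y*(Ω₁)=0.01607 + 0.00000j, Y(Ω₂)=0.75440 + 0.00000j
  term(m=+1) = -0.15904 - 0.06218j   from Y*(Ω₁)=-0.36578 + 0.03003j, Y(Ω₂)=0.41802 + 0.20430j
  term(m=+2) = -0.01083 - 0.01000j   from Y*(Ω₁)=-0.11581 + 0.01914j, Y(Ω₂)=0.07716 + 0.09909j
  term(m=+3) = 0.00292 + 0.00600j   from Y*(Ω₁)=0.30924 - 0.07755j, Y(Ω₂)=0.00430 + 0.02047j
  term(m=+4) = 0.00008 + 0.00102j   from Y*(Ω₁)=0.40926 - 0.13910j, Y(Ω₂)=-0.00058 + 0.00229j
  term(m=+5) = -0.00001 + 0.00005j   from Y*(Ω₁)=0.24650 - 0.10700j, Y(Ω₂)=-0.00012 + 0.00014j
  term(m=+6) = -0.00000 + 0.00000j   from Y*(Ω₁)=0.07866 - 0.04210j, Y(Ω₂)=-0.00001 + 0.00000j
Σ over m = -0.32164 - 0.00000j; ×(4π/13) → -0.31092 - 0.00000j. Real part: -0.310915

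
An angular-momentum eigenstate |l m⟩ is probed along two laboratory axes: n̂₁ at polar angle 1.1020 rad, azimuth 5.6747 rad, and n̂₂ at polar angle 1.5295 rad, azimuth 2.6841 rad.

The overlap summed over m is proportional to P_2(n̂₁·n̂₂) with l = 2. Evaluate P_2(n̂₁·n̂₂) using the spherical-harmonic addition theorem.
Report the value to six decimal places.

0.616009

Expand P_2 via completeness: Σ_{m} conj(Y_{2,m}) at Ω₁ times Y_{2,m} at Ω₂ —
  m=-2: Y*=+0.106518-0.288379i  Y=+0.235149+0.305621i  product +0.113182-0.035258i
  m=-1: Y*=+0.255500-0.177998i  Y=-0.028590-0.014076i  product -0.009810+0.001493i
  m=+0: Y*=-0.122244-0.000000i  Y=-0.313779+0.000000i  product +0.038358+0.000000i
  m=+1: Y*=-0.255500-0.177998i  Y=+0.028590-0.014076i  product -0.009810-0.001493i
  m=+2: Y*=+0.106518+0.288379i  Y=+0.235149-0.305621i  product +0.113182+0.035258i
Accumulated sum +0.245102+0.000000i; after 4π/(2l+1) scaling, +0.616009+0.000000i ⇒ P_2 = 0.616009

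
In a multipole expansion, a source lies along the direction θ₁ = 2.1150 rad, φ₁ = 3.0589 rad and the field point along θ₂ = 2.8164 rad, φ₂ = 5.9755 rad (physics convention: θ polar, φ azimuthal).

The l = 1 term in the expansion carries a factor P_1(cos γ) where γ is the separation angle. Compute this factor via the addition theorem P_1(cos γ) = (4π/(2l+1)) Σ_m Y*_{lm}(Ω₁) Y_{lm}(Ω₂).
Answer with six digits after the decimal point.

Addition theorem: P_1(cos γ) = (4π/3) Σ_m Y*_{lm}(Ω₁) Y_{lm}(Ω₂), m = −1…1:
  [-1]  conj(Y_{1,-1})(Ω₁) = -0.29457 + 0.02441j ; Y_{1,-1}(Ω₂) = 0.10520 + 0.03343j ; Δ = -0.03180 - 0.00728j
  [+0]  conj(Y_{1,0})(Ω₁) = -0.25297 + 0.00000j ; Y_{1,0}(Ω₂) = -0.46299 + 0.00000j ; Δ = 0.11712 + 0.00000j
  [+1]  conj(Y_{1,1})(Ω₁) = 0.29457 + 0.02441j ; Y_{1,1}(Ω₂) = -0.10520 + 0.03343j ; Δ = -0.03180 + 0.00728j
Total Σ_m = 0.05351 + 0.00000j. Multiply by 4.188790: 0.22415 + 0.00000j. P_1(cos γ) = 0.224154

0.224154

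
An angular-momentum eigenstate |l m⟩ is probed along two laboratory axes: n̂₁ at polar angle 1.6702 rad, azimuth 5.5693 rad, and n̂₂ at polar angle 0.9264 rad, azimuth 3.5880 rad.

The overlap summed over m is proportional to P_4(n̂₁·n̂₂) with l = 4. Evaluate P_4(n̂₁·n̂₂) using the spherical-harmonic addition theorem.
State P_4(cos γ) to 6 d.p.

-0.069762

Summing Y*_{l m}(θ₁,φ₁)·Y_{l m}(θ₂,φ₂) over m ∈ [−4, 4]; prefactor 4π/(2·4+1) = 1.396263:
  m=-4: -0.41623 - 0.12242j × -0.03854 - 0.17662j = -0.00558 + 0.07823j  (running Σ = -0.00558 + 0.07823j)
  m=-3: 0.06613 + 0.10298j × -0.08818 + 0.37394j = -0.04434 + 0.01565j  (running Σ = -0.04992 + 0.09388j)
  m=-2: -0.04396 + 0.30524j × 0.20465 - 0.25412j = 0.06857 + 0.07364j  (running Σ = 0.01865 + 0.16752j)
  m=-1: 0.10350 - 0.08966j × 0.09714 - 0.04649j = 0.00588 - 0.01352j  (running Σ = 0.02454 + 0.15400j)
  m=0: 0.28646 + 0.00000j × -0.34572 + 0.00000j = -0.09903 + 0.00000j  (running Σ = -0.07450 + 0.15400j)
  m=1: -0.10350 - 0.08966j × -0.09714 - 0.04649j = 0.00588 + 0.01352j  (running Σ = -0.06861 + 0.16752j)
  m=2: -0.04396 - 0.30524j × 0.20465 + 0.25412j = 0.06857 - 0.07364j  (running Σ = -0.00004 + 0.09388j)
  m=3: -0.06613 + 0.10298j × 0.08818 + 0.37394j = -0.04434 - 0.01565j  (running Σ = -0.04438 + 0.07823j)
  m=4: -0.41623 + 0.12242j × -0.03854 + 0.17662j = -0.00558 - 0.07823j  (running Σ = -0.04996 - 0.00000j)
Total Σ_m = -0.04996 - 0.00000j. Multiply by 1.396263: -0.06976 - 0.00000j. P_4(cos γ) = -0.069762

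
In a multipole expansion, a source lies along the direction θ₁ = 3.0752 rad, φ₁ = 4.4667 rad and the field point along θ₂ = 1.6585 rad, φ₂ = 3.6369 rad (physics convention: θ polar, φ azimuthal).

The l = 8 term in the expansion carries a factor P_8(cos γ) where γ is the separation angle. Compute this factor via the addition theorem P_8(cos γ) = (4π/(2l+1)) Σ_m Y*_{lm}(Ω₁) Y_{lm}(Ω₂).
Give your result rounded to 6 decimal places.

Summing Y*_{l m}(θ₁,φ₁)·Y_{l m}(θ₂,φ₂) over m ∈ [−8, 8]; prefactor 4π/(2·8+1) = 0.739198:
  [-8]  conj(Y_{8,-8})(Ω₁) = -0.000000-0.000000i ; Y_{8,-8}(Ω₂) = -0.340652+0.365716i ; Δ = +0.000000+0.000000i
  [-7]  conj(Y_{8,-7})(Ω₁) = -0.000000+0.000000i ; Y_{8,-7}(Ω₂) = -0.166552+0.056223i ; Δ = +0.000000-0.000000i
  [-6]  conj(Y_{8,-6})(Ω₁) = -0.000000+0.000000i ; Y_{8,-6}(Ω₂) = +0.320811+0.054986i ; Δ = -0.000000+0.000000i
  [-5]  conj(Y_{8,-5})(Ω₁) = +0.000012+0.000004i ; Y_{8,-5}(Ω₂) = +0.158604+0.124383i ; Δ = +0.000001+0.000002i
  [-4]  conj(Y_{8,-4})(Ω₁) = +0.000144-0.000216i ; Y_{8,-4}(Ω₂) = -0.106912-0.245692i ; Δ = -0.000068-0.000012i
  [-3]  conj(Y_{8,-3})(Ω₁) = -0.002698-0.002972i ; Y_{8,-3}(Ω₂) = +0.017970-0.211212i ; Δ = -0.000676+0.000516i
  [-2]  conj(Y_{8,-2})(Ω₁) = -0.039092+0.020921i ; Y_{8,-2}(Ω₂) = -0.132499+0.202157i ; Δ = +0.000950-0.010675i
  [-1]  conj(Y_{8,-1})(Ω₁) = +0.076595+0.305456i ; Y_{8,-1}(Ω₂) = -0.190033+0.102661i ; Δ = -0.045914-0.050184i
  [+0]  conj(Y_{8,0})(Ω₁) = +1.072619-0.000000i ; Y_{8,0}(Ω₂) = +0.233853+0.000000i ; Δ = +0.250835+0.000000i
  [+1]  conj(Y_{8,1})(Ω₁) = -0.076595+0.305456i ; Y_{8,1}(Ω₂) = +0.190033+0.102661i ; Δ = -0.045914+0.050184i
  [+2]  conj(Y_{8,2})(Ω₁) = -0.039092-0.020921i ; Y_{8,2}(Ω₂) = -0.132499-0.202157i ; Δ = +0.000950+0.010675i
  [+3]  conj(Y_{8,3})(Ω₁) = +0.002698-0.002972i ; Y_{8,3}(Ω₂) = -0.017970-0.211212i ; Δ = -0.000676-0.000516i
  [+4]  conj(Y_{8,4})(Ω₁) = +0.000144+0.000216i ; Y_{8,4}(Ω₂) = -0.106912+0.245692i ; Δ = -0.000068+0.000012i
  [+5]  conj(Y_{8,5})(Ω₁) = -0.000012+0.000004i ; Y_{8,5}(Ω₂) = -0.158604+0.124383i ; Δ = +0.000001-0.000002i
  [+6]  conj(Y_{8,6})(Ω₁) = -0.000000-0.000000i ; Y_{8,6}(Ω₂) = +0.320811-0.054986i ; Δ = -0.000000-0.000000i
  [+7]  conj(Y_{8,7})(Ω₁) = +0.000000+0.000000i ; Y_{8,7}(Ω₂) = +0.166552+0.056223i ; Δ = +0.000000+0.000000i
  [+8]  conj(Y_{8,8})(Ω₁) = -0.000000+0.000000i ; Y_{8,8}(Ω₂) = -0.340652-0.365716i ; Δ = +0.000000-0.000000i
Σ over m = +0.159422-0.000000i; ×(4π/17) → +0.117844-0.000000i. Real part: 0.117844

0.117844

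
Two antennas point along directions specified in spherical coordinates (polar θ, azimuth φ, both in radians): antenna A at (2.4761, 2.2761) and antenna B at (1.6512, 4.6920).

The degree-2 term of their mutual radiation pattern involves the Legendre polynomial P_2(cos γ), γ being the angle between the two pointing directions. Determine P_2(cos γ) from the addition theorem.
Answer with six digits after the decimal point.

-0.263343

Summing Y*_{l m}(θ₁,φ₁)·Y_{l m}(θ₂,φ₂) over m ∈ [−2, 2]; prefactor 4π/(2·2+1) = 2.513274:
  [-2]  conj(Y_{2,-2})(Ω₁) = -0.02349 - 0.14538j ; Y_{2,-2}(Ω₂) = -0.38346 - 0.01565j ; Δ = 0.00673 + 0.05611j
  [-1]  conj(Y_{2,-1})(Ω₁) = 0.24324 - 0.28570j ; Y_{2,-1}(Ω₂) = 0.00126 - 0.06184j ; Δ = -0.01736 - 0.01540j
  [+0]  conj(Y_{2,0})(Ω₁) = 0.27006 + 0.00000j ; Y_{2,0}(Ω₂) = -0.30929 + 0.00000j ; Δ = -0.08353 + 0.00000j
  [+1]  conj(Y_{2,1})(Ω₁) = -0.24324 - 0.28570j ; Y_{2,1}(Ω₂) = -0.00126 - 0.06184j ; Δ = -0.01736 + 0.01540j
  [+2]  conj(Y_{2,2})(Ω₁) = -0.02349 + 0.14538j ; Y_{2,2}(Ω₂) = -0.38346 + 0.01565j ; Δ = 0.00673 - 0.05611j
Total Σ_m = -0.10478 + 0.00000j. Multiply by 2.513274: -0.26334 + 0.00000j. P_2(cos γ) = -0.263343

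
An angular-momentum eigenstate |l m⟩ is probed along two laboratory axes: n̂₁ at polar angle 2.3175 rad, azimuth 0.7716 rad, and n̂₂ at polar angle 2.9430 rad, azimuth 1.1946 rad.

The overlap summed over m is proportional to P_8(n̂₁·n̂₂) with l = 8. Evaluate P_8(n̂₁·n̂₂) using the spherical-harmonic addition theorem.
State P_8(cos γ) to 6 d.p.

Term-by-term m-sum for l=8 (normalisation 4π/17 = 0.739198):
  term(m=-8) = -0.000000+0.000000i   from Y*(Ω₁)=+0.043128-0.004780i, Y(Ω₂)=-0.000001+0.000000i
  term(m=-7) = -0.000004-0.000001i   from Y*(Ω₁)=-0.102101+0.124008i, Y(Ω₂)=+0.000011+0.000021i
  term(m=-6) = -0.000085-0.000059i   from Y*(Ω₁)=-0.028801-0.347093i, Y(Ω₂)=+0.000189-0.000230i
  term(m=-5) = -0.000649-0.001073i   from Y*(Ω₁)=+0.347725+0.302775i, Y(Ω₂)=-0.002590-0.000830i
  term(m=-4) = -0.000623-0.005112i   from Y*(Ω₁)=-0.278292+0.015375i, Y(Ω₂)=+0.001219+0.018436i
  term(m=-3) = -0.004467+0.014349i   from Y*(Ω₁)=-0.110276+0.119806i, Y(Ω₂)=+0.083412-0.039494i
  term(m=-2) = -0.080260+0.090629i   from Y*(Ω₁)=-0.010404-0.376898i, Y(Ω₂)=-0.234404-0.219420i
  term(m=-1) = -0.005348+0.002407i   from Y*(Ω₁)=+0.006245+0.006075i, Y(Ω₂)=-0.247308+0.626083i
  term(m=+0) = +0.174514+0.000000i   from Y*(Ω₁)=+0.369868-0.000000i, Y(Ω₂)=+0.471828+0.000000i
  term(m=+1) = -0.005348-0.002407i   from Y*(Ω₁)=-0.006245+0.006075i, Y(Ω₂)=+0.247308+0.626083i
  term(m=+2) = -0.080260-0.090629i   from Y*(Ω₁)=-0.010404+0.376898i, Y(Ω₂)=-0.234404+0.219420i
  term(m=+3) = -0.004467-0.014349i   from Y*(Ω₁)=+0.110276+0.119806i, Y(Ω₂)=-0.083412-0.039494i
  term(m=+4) = -0.000623+0.005112i   from Y*(Ω₁)=-0.278292-0.015375i, Y(Ω₂)=+0.001219-0.018436i
  term(m=+5) = -0.000649+0.001073i   from Y*(Ω₁)=-0.347725+0.302775i, Y(Ω₂)=+0.002590-0.000830i
  term(m=+6) = -0.000085+0.000059i   from Y*(Ω₁)=-0.028801+0.347093i, Y(Ω₂)=+0.000189+0.000230i
  term(m=+7) = -0.000004+0.000001i   from Y*(Ω₁)=+0.102101+0.124008i, Y(Ω₂)=-0.000011+0.000021i
  term(m=+8) = -0.000000-0.000000i   from Y*(Ω₁)=+0.043128+0.004780i, Y(Ω₂)=-0.000001-0.000000i
Accumulated sum -0.008357-0.000000i; after 4π/(2l+1) scaling, -0.006178-0.000000i ⇒ P_8 = -0.006178

-0.006178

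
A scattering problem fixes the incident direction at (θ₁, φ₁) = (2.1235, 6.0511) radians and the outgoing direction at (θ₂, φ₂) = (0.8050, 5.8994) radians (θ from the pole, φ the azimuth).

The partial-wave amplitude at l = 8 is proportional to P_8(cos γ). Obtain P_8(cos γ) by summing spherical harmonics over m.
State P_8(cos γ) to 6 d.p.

Expand P_8 via completeness: Σ_{m} conj(Y_{8,m}) at Ω₁ times Y_{8,m} at Ω₂ —
  [-8]  conj(Y_{8,-8})(Ω₁) = -0.04002 - 0.13616j ; Y_{8,-8}(Ω₂) = -0.03747 + 0.00268j ; Δ = 0.00186 + 0.00500j
  [-7]  conj(Y_{8,-7})(Ω₁) = 0.01883 + 0.34966j ; Y_{8,-7}(Ω₂) = -0.12979 + 0.06351j ; Δ = -0.02465 - 0.04419j
  [-6]  conj(Y_{8,-6})(Ω₁) = 0.07953 - 0.44133j ; Y_{8,-6}(Ω₂) = -0.21900 + 0.24378j ; Δ = 0.09017 + 0.11604j
  [-5]  conj(Y_{8,-5})(Ω₁) = -0.08627 + 0.19829j ; Y_{8,-5}(Ω₂) = -0.15738 + 0.43366j ; Δ = -0.07241 - 0.06862j
  [-4]  conj(Y_{8,-4})(Ω₁) = -0.13065 + 0.17458j ; Y_{8,-4}(Ω₂) = 0.01143 + 0.32044j ; Δ = -0.05743 - 0.03987j
  [-3]  conj(Y_{8,-3})(Ω₁) = 0.26104 - 0.21820j ; Y_{8,-3}(Ω₂) = -0.04523 - 0.10143j ; Δ = -0.03394 - 0.01661j
  [-2]  conj(Y_{8,-2})(Ω₁) = 0.04731 - 0.02369j ; Y_{8,-2}(Ω₂) = -0.27675 - 0.26705j ; Δ = -0.01942 - 0.00608j
  [-1]  conj(Y_{8,-1})(Ω₁) = -0.33669 + 0.07957j ; Y_{8,-1}(Ω₂) = -0.06394 - 0.02582j ; Δ = 0.02358 + 0.00361j
  [+0]  conj(Y_{8,0})(Ω₁) = -0.00187 + 0.00000j ; Y_{8,0}(Ω₂) = 0.36358 + 0.00000j ; Δ = -0.00068 + 0.00000j
  [+1]  conj(Y_{8,1})(Ω₁) = 0.33669 + 0.07957j ; Y_{8,1}(Ω₂) = 0.06394 - 0.02582j ; Δ = 0.02358 - 0.00361j
  [+2]  conj(Y_{8,2})(Ω₁) = 0.04731 + 0.02369j ; Y_{8,2}(Ω₂) = -0.27675 + 0.26705j ; Δ = -0.01942 + 0.00608j
  [+3]  conj(Y_{8,3})(Ω₁) = -0.26104 - 0.21820j ; Y_{8,3}(Ω₂) = 0.04523 - 0.10143j ; Δ = -0.03394 + 0.01661j
  [+4]  conj(Y_{8,4})(Ω₁) = -0.13065 - 0.17458j ; Y_{8,4}(Ω₂) = 0.01143 - 0.32044j ; Δ = -0.05743 + 0.03987j
  [+5]  conj(Y_{8,5})(Ω₁) = 0.08627 + 0.19829j ; Y_{8,5}(Ω₂) = 0.15738 + 0.43366j ; Δ = -0.07241 + 0.06862j
  [+6]  conj(Y_{8,6})(Ω₁) = 0.07953 + 0.44133j ; Y_{8,6}(Ω₂) = -0.21900 - 0.24378j ; Δ = 0.09017 - 0.11604j
  [+7]  conj(Y_{8,7})(Ω₁) = -0.01883 + 0.34966j ; Y_{8,7}(Ω₂) = 0.12979 + 0.06351j ; Δ = -0.02465 + 0.04419j
  [+8]  conj(Y_{8,8})(Ω₁) = -0.04002 + 0.13616j ; Y_{8,8}(Ω₂) = -0.03747 - 0.00268j ; Δ = 0.00186 - 0.00500j
Accumulated sum -0.18516 + 0.00000j; after 4π/(2l+1) scaling, -0.13687 + 0.00000j ⇒ P_8 = -0.136868

-0.136868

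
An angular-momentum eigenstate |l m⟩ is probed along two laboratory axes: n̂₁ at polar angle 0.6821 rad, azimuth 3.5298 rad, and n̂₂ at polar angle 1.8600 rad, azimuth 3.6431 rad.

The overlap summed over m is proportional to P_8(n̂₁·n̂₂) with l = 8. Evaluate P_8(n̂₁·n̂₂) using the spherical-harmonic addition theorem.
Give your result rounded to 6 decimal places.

Summing Y*_{l m}(θ₁,φ₁)·Y_{l m}(θ₂,φ₂) over m ∈ [−8, 8]; prefactor 4π/(2·8+1) = 0.739198:
  m=-8: Y*=-0.012851+0.000462i  Y=-0.236594+0.280707i  product +0.002911-0.003717i
  m=-7: Y*=+0.057726-0.026066i  Y=-0.407529+0.157578i  product -0.019417+0.019719i
  m=-6: Y*=-0.130647+0.137886i  Y=-0.063639-0.008485i  product +0.009484-0.007666i
  m=-5: Y*=+0.137335-0.353830i  Y=+0.269004+0.197811i  product +0.106935-0.068015i
  m=-4: Y*=+0.008577+0.477298i  Y=+0.082417+0.177252i  product -0.083895+0.040858i
  m=-3: Y*=-0.100251-0.233092i  Y=+0.016608-0.250227i  product -0.059991+0.021214i
  m=-2: Y*=-0.160105-0.157254i  Y=+0.129863-0.203597i  product -0.052808+0.012175i
  m=-1: Y*=+0.350325+0.143269i  Y=-0.183399+0.100551i  product -0.078655+0.008950i
  m=+0: Y*=+0.111430-0.000000i  Y=-0.252779+0.000000i  product -0.028167+0.000000i
  m=+1: Y*=-0.350325+0.143269i  Y=+0.183399+0.100551i  product -0.078655-0.008950i
  m=+2: Y*=-0.160105+0.157254i  Y=+0.129863+0.203597i  product -0.052808-0.012175i
  m=+3: Y*=+0.100251-0.233092i  Y=-0.016608-0.250227i  product -0.059991-0.021214i
  m=+4: Y*=+0.008577-0.477298i  Y=+0.082417-0.177252i  product -0.083895-0.040858i
  m=+5: Y*=-0.137335-0.353830i  Y=-0.269004+0.197811i  product +0.106935+0.068015i
  m=+6: Y*=-0.130647-0.137886i  Y=-0.063639+0.008485i  product +0.009484+0.007666i
  m=+7: Y*=-0.057726-0.026066i  Y=+0.407529+0.157578i  product -0.019417-0.019719i
  m=+8: Y*=-0.012851-0.000462i  Y=-0.236594-0.280707i  product +0.002911+0.003717i
Σ over m = -0.379040+0.000000i; ×(4π/17) → -0.280186+0.000000i. Real part: -0.280186

-0.280186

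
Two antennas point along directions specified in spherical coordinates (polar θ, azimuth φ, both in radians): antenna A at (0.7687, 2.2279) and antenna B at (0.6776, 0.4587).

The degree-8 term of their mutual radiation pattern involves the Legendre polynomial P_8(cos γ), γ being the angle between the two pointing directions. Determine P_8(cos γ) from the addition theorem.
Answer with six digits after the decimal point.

-0.141197

Summing Y*_{l m}(θ₁,φ₁)·Y_{l m}(θ₂,φ₂) over m ∈ [−8, 8]; prefactor 4π/(2·8+1) = 0.739198:
  term(m=-8) = (-0.000006, 0.000346)   from Y*(Ω₁)=(0.014566, -0.024056), Y(Ω₂)=(-0.010625, 0.006197)
  term(m=-7) = (0.006994, -0.001287)   from Y*(Ω₁)=(-0.115573, 0.013076), Y(Ω₂)=(-0.060992, 0.004234)
  term(m=-6) = (-0.019726, -0.049334)   from Y*(Ω₁)=(0.199642, 0.205983), Y(Ω₂)=(-0.171354, -0.070314)
  term(m=-5) = (-0.141367, 0.092372)   from Y*(Ω₁)=(0.064671, -0.446232), Y(Ω₂)=(-0.247716, -0.280901)
  term(m=-4) = (0.130563, 0.132726)   from Y*(Ω₁)=(-0.338643, 0.190839), Y(Ω₂)=(-0.124984, -0.462368)
  term(m=-3) = (-0.000695, 0.001027)   from Y*(Ω₁)=(-0.004292, -0.001817), Y(Ω₂)=(0.051475, -0.261037)
  term(m=-2) = (-0.073329, -0.030727)   from Y*(Ω₁)=(0.094961, 0.361933), Y(Ω₂)=(-0.129164, 0.168715)
  term(m=-1) = (-0.013679, 0.068036)   from Y*(Ω₁)=(0.110220, -0.142870), Y(Ω₂)=(-0.344835, 0.170290)
  term(m=+0) = (0.031477, 0.000000)   from Y*(Ω₁)=(0.324974, -0.000000), Y(Ω₂)=(0.096860, 0.000000)
  term(m=+1) = (-0.013679, -0.068036)   from Y*(Ω₁)=(-0.110220, -0.142870), Y(Ω₂)=(0.344835, 0.170290)
  term(m=+2) = (-0.073329, 0.030727)   from Y*(Ω₁)=(0.094961, -0.361933), Y(Ω₂)=(-0.129164, -0.168715)
  term(m=+3) = (-0.000695, -0.001027)   from Y*(Ω₁)=(0.004292, -0.001817), Y(Ω₂)=(-0.051475, -0.261037)
  term(m=+4) = (0.130563, -0.132726)   from Y*(Ω₁)=(-0.338643, -0.190839), Y(Ω₂)=(-0.124984, 0.462368)
  term(m=+5) = (-0.141367, -0.092372)   from Y*(Ω₁)=(-0.064671, -0.446232), Y(Ω₂)=(0.247716, -0.280901)
  term(m=+6) = (-0.019726, 0.049334)   from Y*(Ω₁)=(0.199642, -0.205983), Y(Ω₂)=(-0.171354, 0.070314)
  term(m=+7) = (0.006994, 0.001287)   from Y*(Ω₁)=(0.115573, 0.013076), Y(Ω₂)=(0.060992, 0.004234)
  term(m=+8) = (-0.000006, -0.000346)   from Y*(Ω₁)=(0.014566, 0.024056), Y(Ω₂)=(-0.010625, -0.006197)
Accumulated sum (-0.191013, 0.000000); after 4π/(2l+1) scaling, (-0.141197, 0.000000) ⇒ P_8 = -0.141197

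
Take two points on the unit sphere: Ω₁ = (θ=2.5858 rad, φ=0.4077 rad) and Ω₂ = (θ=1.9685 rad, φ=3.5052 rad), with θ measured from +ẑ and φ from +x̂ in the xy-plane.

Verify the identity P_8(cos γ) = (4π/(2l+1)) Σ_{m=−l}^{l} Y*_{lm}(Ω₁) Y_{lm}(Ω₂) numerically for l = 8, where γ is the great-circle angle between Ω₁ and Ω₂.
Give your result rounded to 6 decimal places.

Expand P_8 via completeness: Σ_{m} conj(Y_{8,m}) at Ω₁ times Y_{8,m} at Ω₂ —
  m=-8: Y*=-0.00307 - 0.00037j  Y=-0.26180 - 0.06205j  product 0.00078 + 0.00029j
  m=-7: Y*=0.01912 - 0.00566j  Y=-0.37407 - 0.25391j  product -0.00859 - 0.00274j
  m=-6: Y*=-0.06125 + 0.05111j  Y=-0.16574 - 0.23671j  product 0.02225 + 0.00603j
  m=-5: Y*=0.09963 - 0.19725j  Y=0.03850 + 0.15254j  product 0.03393 + 0.00760j
  m=-4: Y*=-0.02529 + 0.42094j  Y=-0.04079 + 0.34897j  product -0.14587 - 0.02600j
  m=-3: Y*=-0.16883 - 0.46585j  Y=-0.00276 + 0.00530j  product 0.00294 + 0.00039j
  m=-2: Y*=0.12828 + 0.13622j  Y=0.24887 - 0.22147j  product 0.06209 + 0.00549j
  m=-1: Y*=0.30947 + 0.13366j  Y=0.06796 - 0.02586j  product 0.02449 + 0.00108j
  m=+0: Y*=-0.31242 + 0.00000j  Y=-0.32129 + 0.00000j  product 0.10038 + 0.00000j
  m=+1: Y*=-0.30947 + 0.13366j  Y=-0.06796 - 0.02586j  product 0.02449 - 0.00108j
  m=+2: Y*=0.12828 - 0.13622j  Y=0.24887 + 0.22147j  product 0.06209 - 0.00549j
  m=+3: Y*=0.16883 - 0.46585j  Y=0.00276 + 0.00530j  product 0.00294 - 0.00039j
  m=+4: Y*=-0.02529 - 0.42094j  Y=-0.04079 - 0.34897j  product -0.14587 + 0.02600j
  m=+5: Y*=-0.09963 - 0.19725j  Y=-0.03850 + 0.15254j  product 0.03393 - 0.00760j
  m=+6: Y*=-0.06125 - 0.05111j  Y=-0.16574 + 0.23671j  product 0.02225 - 0.00603j
  m=+7: Y*=-0.01912 - 0.00566j  Y=0.37407 - 0.25391j  product -0.00859 + 0.00274j
  m=+8: Y*=-0.00307 + 0.00037j  Y=-0.26180 + 0.06205j  product 0.00078 - 0.00029j
Total Σ_m = 0.08442 - 0.00000j. Multiply by 0.739198: 0.06240 - 0.00000j. P_8(cos γ) = 0.062402

0.062402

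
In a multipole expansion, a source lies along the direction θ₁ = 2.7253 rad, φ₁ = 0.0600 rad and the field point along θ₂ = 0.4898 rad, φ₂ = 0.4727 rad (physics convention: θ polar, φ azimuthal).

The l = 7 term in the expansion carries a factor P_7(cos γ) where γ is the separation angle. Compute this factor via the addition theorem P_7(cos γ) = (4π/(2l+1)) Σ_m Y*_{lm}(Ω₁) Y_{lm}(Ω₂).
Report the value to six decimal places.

Term-by-term m-sum for l=7 (normalisation 4π/15 = 0.837758):
  term(m=-7) = -0.00000 - 0.00000j   from Y*(Ω₁)=0.00081 + 0.00036j, Y(Ω₂)=-0.00251 + 0.00042j
  term(m=-6) = 0.00011 + 0.00008j   from Y*(Ω₁)=-0.00700 - 0.00264j, Y(Ω₂)=-0.01707 - 0.00538j
  term(m=-5) = -0.00143 - 0.00266j   from Y*(Ω₁)=0.03742 + 0.01158j, Y(Ω₂)=-0.05494 - 0.05415j
  term(m=-4) = 0.00255 + 0.03183j   from Y*(Ω₁)=-0.13726 - 0.03359j, Y(Ω₂)=-0.07107 - 0.21447j
  term(m=-3) = 0.05045 - 0.14601j   from Y*(Ω₁)=0.34438 + 0.06267j, Y(Ω₂)=0.06713 - 0.43621j
  term(m=-2) = -0.17939 + 0.19434j   from Y*(Ω₁)=-0.53533 - 0.06455j, Y(Ω₂)=0.28714 - 0.39766j
  term(m=-1) = 0.02280 - 0.00998j   from Y*(Ω₁)=0.32644 + 0.01961j, Y(Ω₂)=0.06776 - 0.03465j
  term(m=+0) = -0.14716 + 0.00000j   from Y*(Ω₁)=0.33181 + 0.00000j, Y(Ω₂)=-0.44350 + 0.00000j
  term(m=+1) = 0.02280 + 0.00998j   from Y*(Ω₁)=-0.32644 + 0.01961j, Y(Ω₂)=-0.06776 - 0.03465j
  term(m=+2) = -0.17939 - 0.19434j   from Y*(Ω₁)=-0.53533 + 0.06455j, Y(Ω₂)=0.28714 + 0.39766j
  term(m=+3) = 0.05045 + 0.14601j   from Y*(Ω₁)=-0.34438 + 0.06267j, Y(Ω₂)=-0.06713 - 0.43621j
  term(m=+4) = 0.00255 - 0.03183j   from Y*(Ω₁)=-0.13726 + 0.03359j, Y(Ω₂)=-0.07107 + 0.21447j
  term(m=+5) = -0.00143 + 0.00266j   from Y*(Ω₁)=-0.03742 + 0.01158j, Y(Ω₂)=0.05494 - 0.05415j
  term(m=+6) = 0.00011 - 0.00008j   from Y*(Ω₁)=-0.00700 + 0.00264j, Y(Ω₂)=-0.01707 + 0.00538j
  term(m=+7) = -0.00000 + 0.00000j   from Y*(Ω₁)=-0.00081 + 0.00036j, Y(Ω₂)=0.00251 + 0.00042j
Total Σ_m = -0.35697 - 0.00000j. Multiply by 0.837758: -0.29905 - 0.00000j. P_7(cos γ) = -0.299055

-0.299055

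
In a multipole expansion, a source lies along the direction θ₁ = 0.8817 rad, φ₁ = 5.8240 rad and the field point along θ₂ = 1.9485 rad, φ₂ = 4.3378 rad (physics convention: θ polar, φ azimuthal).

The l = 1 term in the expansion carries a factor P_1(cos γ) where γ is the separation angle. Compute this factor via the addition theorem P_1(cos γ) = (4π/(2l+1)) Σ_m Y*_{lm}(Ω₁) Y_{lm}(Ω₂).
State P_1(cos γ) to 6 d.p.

Term-by-term m-sum for l=1 (normalisation 4π/3 = 4.188790):
  m=-1: Y*=(0.239037, -0.118188)  Y=(-0.117503, 0.298873)  product (0.007236, 0.085329)
  m=+0: Y*=(0.310673, -0.000000)  Y=(-0.180190, 0.000000)  product (-0.055980, 0.000000)
  m=+1: Y*=(-0.239037, -0.118188)  Y=(0.117503, 0.298873)  product (0.007236, -0.085329)
Accumulated sum (-0.041509, 0.000000); after 4π/(2l+1) scaling, (-0.173871, 0.000000) ⇒ P_1 = -0.173871

-0.173871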